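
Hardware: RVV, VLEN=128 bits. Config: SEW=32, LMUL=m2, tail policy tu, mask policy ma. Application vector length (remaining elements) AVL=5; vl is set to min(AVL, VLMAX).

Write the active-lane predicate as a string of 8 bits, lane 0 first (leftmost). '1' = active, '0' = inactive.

predicate = 11111000

VLMAX = VLEN×LMUL/SEW = 128×2/32 = 8
vl = min(AVL, VLMAX) = min(5, 8) = 5
bits (lane 0 leftmost): 11111000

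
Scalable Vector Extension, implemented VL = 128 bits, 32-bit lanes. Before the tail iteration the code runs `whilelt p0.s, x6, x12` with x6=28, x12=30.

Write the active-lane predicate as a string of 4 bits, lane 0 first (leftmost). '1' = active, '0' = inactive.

register lanes = 128/32 = 4
active while 28+j < 30, i.e. j ∈ [0,2) capped at 4 ⇒ 2
bits (lane 0 leftmost): 1100

predicate = 1100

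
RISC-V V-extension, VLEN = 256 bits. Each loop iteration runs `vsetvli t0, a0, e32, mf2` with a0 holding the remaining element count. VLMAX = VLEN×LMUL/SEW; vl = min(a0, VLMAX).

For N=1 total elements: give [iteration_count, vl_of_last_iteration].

[iterations, last_vl] = [1, 1]

lanes per group: 256·1/2/32 = 4
1 elements at 4/iter → 1 passes, remainder 1 on the last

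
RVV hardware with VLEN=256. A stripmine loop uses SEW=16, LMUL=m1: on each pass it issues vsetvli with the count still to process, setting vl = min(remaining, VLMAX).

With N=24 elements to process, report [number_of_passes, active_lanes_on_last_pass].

[iterations, last_vl] = [2, 8]

VLMAX = (256 × 1) / 16 = 16 lanes
24 elements at 16/iter → 2 passes, remainder 8 on the last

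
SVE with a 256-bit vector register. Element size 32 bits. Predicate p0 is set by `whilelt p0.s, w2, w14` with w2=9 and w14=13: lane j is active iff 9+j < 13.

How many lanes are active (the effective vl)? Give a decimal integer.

vl = 4

register lanes = 256/32 = 8
p0[j] = (9+j < 13); true for j=0..3 → 4 lanes set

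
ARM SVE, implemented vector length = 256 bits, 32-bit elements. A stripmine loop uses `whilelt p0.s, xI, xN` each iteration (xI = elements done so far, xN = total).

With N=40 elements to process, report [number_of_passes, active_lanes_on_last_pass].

256-bit reg / 32-bit elem → 8 lanes
iterations = ceil(40/8) = 5; final-pass vl = 8

[iterations, last_vl] = [5, 8]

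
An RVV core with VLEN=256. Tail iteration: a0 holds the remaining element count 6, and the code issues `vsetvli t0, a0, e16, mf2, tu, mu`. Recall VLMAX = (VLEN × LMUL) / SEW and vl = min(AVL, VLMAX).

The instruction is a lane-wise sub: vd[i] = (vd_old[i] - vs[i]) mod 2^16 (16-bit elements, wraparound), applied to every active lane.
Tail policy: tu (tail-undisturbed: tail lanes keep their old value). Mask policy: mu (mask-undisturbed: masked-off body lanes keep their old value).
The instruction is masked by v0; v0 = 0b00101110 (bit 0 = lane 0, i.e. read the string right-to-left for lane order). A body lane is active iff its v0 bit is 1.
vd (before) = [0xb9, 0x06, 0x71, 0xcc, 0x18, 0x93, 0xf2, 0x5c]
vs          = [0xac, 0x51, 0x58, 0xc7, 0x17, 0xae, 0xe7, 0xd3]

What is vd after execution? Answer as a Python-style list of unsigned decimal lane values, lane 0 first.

lanes per group: 256·1/2/16 = 8
vl = min(AVL, VLMAX) = min(6, 8) = 6
lane  0: mask-off/keep ⇒ 0xb9
lane  1: sub(0x06,0x51) ⇒ 0xffb5
lane  2: sub(0x71,0x58) ⇒ 0x19
lane  3: sub(0xcc,0xc7) ⇒ 0x05
lane  4: mask-off/keep ⇒ 0x18
lane  5: sub(0x93,0xae) ⇒ 0xffe5
lane  6: tail/keep ⇒ 0xf2
lane  7: tail/keep ⇒ 0x5c

vd = [185, 65461, 25, 5, 24, 65509, 242, 92]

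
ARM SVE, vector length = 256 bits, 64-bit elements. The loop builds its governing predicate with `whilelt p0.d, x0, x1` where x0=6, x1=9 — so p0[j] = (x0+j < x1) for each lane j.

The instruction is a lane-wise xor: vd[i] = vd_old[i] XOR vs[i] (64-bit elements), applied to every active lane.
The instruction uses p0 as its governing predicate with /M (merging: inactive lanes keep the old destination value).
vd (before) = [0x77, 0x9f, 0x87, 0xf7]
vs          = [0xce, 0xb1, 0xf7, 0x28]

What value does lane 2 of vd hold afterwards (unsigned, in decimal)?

256-bit reg / 64-bit elem → 4 lanes
whilelt: lane j active iff 6+j < 9 → j < 3 → 3 active
  i=0: xor(0x77,0xce) → 185
  i=1: xor(0x9f,0xb1) → 46
  i=2: xor(0x87,0xf7) → 112
  i=3: tail/keep → 247

vd[2] = 112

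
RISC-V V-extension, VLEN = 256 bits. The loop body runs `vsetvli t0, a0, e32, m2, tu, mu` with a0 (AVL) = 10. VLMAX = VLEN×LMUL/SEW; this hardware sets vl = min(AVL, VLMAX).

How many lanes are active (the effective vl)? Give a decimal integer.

lanes per group: 256·2/32 = 16
vl ← min(10, 16) = 10

vl = 10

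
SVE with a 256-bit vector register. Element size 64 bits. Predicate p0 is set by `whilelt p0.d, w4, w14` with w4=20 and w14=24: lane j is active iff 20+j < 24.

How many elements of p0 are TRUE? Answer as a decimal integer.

256-bit reg / 64-bit elem → 4 lanes
whilelt: lane j active iff 20+j < 24 → j < 4 → 4 active

vl = 4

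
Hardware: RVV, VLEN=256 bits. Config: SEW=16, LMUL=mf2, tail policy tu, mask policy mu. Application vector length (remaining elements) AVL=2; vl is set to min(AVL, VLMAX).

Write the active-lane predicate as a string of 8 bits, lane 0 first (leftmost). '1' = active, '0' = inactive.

VLMAX = (256 × 1/2) / 16 = 8 lanes
vl = min(AVL, VLMAX) = min(2, 8) = 2
bits (lane 0 leftmost): 11000000

predicate = 11000000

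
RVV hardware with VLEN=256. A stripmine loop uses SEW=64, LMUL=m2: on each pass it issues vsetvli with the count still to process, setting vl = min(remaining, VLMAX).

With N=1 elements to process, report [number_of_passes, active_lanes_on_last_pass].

VLMAX = VLEN×LMUL/SEW = 256×2/64 = 8
N=1: ⌈1/8⌉ = 1 iters; last vl = 1 − 0×8 = 1

[iterations, last_vl] = [1, 1]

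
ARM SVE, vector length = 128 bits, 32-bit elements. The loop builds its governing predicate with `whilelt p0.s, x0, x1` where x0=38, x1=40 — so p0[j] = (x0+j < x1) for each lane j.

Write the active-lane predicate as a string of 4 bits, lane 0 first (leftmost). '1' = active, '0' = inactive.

128-bit reg / 32-bit elem → 4 lanes
whilelt: lane j active iff 38+j < 40 → j < 2 → 2 active
bits (lane 0 leftmost): 1100

predicate = 1100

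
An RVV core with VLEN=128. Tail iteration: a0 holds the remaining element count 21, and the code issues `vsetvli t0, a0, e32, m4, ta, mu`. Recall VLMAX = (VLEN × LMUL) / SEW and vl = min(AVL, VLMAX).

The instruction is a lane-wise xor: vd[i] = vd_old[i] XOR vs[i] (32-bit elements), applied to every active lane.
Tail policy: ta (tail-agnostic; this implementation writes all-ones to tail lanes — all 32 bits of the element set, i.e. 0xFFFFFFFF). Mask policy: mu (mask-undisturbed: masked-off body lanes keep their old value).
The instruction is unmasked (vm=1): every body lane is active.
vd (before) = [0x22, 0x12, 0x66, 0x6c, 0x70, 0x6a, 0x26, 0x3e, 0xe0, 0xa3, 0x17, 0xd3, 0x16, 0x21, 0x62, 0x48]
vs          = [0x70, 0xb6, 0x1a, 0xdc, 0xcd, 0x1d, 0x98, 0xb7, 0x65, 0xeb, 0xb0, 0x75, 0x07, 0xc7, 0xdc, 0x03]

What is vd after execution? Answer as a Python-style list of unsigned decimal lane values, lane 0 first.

vd = [82, 164, 124, 176, 189, 119, 190, 137, 133, 72, 167, 166, 17, 230, 190, 75]

VLMAX = VLEN×LMUL/SEW = 128×4/32 = 16
vl ← min(21, 16) = 16
lane  0: xor(0x22,0x70) ⇒ 0x52
lane  1: xor(0x12,0xb6) ⇒ 0xa4
lane  2: xor(0x66,0x1a) ⇒ 0x7c
lane  3: xor(0x6c,0xdc) ⇒ 0xb0
lane  4: xor(0x70,0xcd) ⇒ 0xbd
lane  5: xor(0x6a,0x1d) ⇒ 0x77
lane  6: xor(0x26,0x98) ⇒ 0xbe
lane  7: xor(0x3e,0xb7) ⇒ 0x89
lane  8: xor(0xe0,0x65) ⇒ 0x85
lane  9: xor(0xa3,0xeb) ⇒ 0x48
lane 10: xor(0x17,0xb0) ⇒ 0xa7
lane 11: xor(0xd3,0x75) ⇒ 0xa6
lane 12: xor(0x16,0x07) ⇒ 0x11
lane 13: xor(0x21,0xc7) ⇒ 0xe6
lane 14: xor(0x62,0xdc) ⇒ 0xbe
lane 15: xor(0x48,0x03) ⇒ 0x4b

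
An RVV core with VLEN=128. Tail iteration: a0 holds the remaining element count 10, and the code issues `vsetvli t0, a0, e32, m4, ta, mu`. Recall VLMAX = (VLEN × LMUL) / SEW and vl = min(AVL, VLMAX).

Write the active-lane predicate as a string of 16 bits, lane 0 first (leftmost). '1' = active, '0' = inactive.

VLMAX = (128 × 4) / 32 = 16 lanes
AVL=10 ≤ VLMAX=16, so vl = 10
bits (lane 0 leftmost): 1111111111000000

predicate = 1111111111000000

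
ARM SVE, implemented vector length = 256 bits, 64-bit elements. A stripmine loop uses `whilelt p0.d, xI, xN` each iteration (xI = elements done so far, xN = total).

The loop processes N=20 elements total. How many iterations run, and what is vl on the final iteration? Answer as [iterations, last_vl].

lane count: 256 div 64 = 4
20 elements at 4/iter → 5 passes, remainder 4 on the last

[iterations, last_vl] = [5, 4]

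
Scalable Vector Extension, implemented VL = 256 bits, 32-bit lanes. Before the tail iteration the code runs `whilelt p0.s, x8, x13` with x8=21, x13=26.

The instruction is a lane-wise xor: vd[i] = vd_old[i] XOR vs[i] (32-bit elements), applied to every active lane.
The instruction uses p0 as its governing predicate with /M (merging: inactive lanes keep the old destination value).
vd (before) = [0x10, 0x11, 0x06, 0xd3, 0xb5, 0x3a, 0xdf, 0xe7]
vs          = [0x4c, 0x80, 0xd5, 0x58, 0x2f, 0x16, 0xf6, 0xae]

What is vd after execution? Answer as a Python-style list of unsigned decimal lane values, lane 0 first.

register lanes = 256/32 = 8
whilelt: lane j active iff 21+j < 26 → j < 5 → 5 active
  i=0: xor(0x10,0x4c) → 92
  i=1: xor(0x11,0x80) → 145
  i=2: xor(0x06,0xd5) → 211
  i=3: xor(0xd3,0x58) → 139
  i=4: xor(0xb5,0x2f) → 154
  i=5: tail/keep → 58
  i=6: tail/keep → 223
  i=7: tail/keep → 231

vd = [92, 145, 211, 139, 154, 58, 223, 231]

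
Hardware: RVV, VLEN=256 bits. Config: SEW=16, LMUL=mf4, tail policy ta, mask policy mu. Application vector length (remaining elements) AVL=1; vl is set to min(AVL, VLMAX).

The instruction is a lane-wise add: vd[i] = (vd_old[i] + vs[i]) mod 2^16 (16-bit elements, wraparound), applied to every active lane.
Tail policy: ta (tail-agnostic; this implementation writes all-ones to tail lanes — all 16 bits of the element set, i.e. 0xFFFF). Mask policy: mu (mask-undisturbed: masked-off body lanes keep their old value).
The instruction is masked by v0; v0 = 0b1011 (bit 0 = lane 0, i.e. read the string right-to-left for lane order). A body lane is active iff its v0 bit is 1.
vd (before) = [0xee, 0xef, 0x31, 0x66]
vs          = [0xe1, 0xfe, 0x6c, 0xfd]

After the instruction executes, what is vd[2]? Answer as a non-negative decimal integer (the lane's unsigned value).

lanes per group: 256·1/4/16 = 4
AVL=1 ≤ VLMAX=4, so vl = 1
vd[0] add(0xee,0xe1) -> 0x1cf
vd[1] tail/ones -> 0xffff
vd[2] tail/ones -> 0xffff
vd[3] tail/ones -> 0xffff

vd[2] = 65535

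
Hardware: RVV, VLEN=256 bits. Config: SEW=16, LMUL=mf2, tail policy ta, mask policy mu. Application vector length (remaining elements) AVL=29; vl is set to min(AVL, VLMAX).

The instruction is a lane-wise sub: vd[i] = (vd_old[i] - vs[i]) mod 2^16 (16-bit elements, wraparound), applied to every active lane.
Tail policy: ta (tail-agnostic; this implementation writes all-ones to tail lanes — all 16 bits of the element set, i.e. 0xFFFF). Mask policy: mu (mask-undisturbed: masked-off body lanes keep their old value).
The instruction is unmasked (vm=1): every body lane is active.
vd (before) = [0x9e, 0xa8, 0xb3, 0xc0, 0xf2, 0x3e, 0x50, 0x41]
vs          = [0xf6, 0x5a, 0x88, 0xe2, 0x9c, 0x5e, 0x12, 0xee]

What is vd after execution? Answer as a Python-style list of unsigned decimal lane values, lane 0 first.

vd = [65448, 78, 43, 65502, 86, 65504, 62, 65363]

VLMAX = VLEN×LMUL/SEW = 256×1/2/16 = 8
vl = min(AVL, VLMAX) = min(29, 8) = 8
lane  0: sub(0x9e,0xf6) ⇒ 0xffa8
lane  1: sub(0xa8,0x5a) ⇒ 0x4e
lane  2: sub(0xb3,0x88) ⇒ 0x2b
lane  3: sub(0xc0,0xe2) ⇒ 0xffde
lane  4: sub(0xf2,0x9c) ⇒ 0x56
lane  5: sub(0x3e,0x5e) ⇒ 0xffe0
lane  6: sub(0x50,0x12) ⇒ 0x3e
lane  7: sub(0x41,0xee) ⇒ 0xff53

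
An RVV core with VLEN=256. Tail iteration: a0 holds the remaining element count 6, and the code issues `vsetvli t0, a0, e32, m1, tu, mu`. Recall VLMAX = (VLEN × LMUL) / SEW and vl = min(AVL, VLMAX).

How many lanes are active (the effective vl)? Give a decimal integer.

vl = 6

VLMAX = (256 × 1) / 32 = 8 lanes
vl ← min(6, 8) = 6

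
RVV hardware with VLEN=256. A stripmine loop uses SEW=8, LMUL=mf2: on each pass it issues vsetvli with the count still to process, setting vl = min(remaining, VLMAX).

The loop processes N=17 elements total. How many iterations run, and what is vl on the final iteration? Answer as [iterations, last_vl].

VLMAX = (256 × 1/2) / 8 = 16 lanes
17 elements at 16/iter → 2 passes, remainder 1 on the last

[iterations, last_vl] = [2, 1]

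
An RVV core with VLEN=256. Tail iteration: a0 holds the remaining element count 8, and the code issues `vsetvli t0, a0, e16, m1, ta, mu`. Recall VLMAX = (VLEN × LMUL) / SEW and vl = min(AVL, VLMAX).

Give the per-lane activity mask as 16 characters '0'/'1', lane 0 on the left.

VLMAX = VLEN×LMUL/SEW = 256×1/16 = 16
AVL=8 ≤ VLMAX=16, so vl = 8
bits (lane 0 leftmost): 1111111100000000

predicate = 1111111100000000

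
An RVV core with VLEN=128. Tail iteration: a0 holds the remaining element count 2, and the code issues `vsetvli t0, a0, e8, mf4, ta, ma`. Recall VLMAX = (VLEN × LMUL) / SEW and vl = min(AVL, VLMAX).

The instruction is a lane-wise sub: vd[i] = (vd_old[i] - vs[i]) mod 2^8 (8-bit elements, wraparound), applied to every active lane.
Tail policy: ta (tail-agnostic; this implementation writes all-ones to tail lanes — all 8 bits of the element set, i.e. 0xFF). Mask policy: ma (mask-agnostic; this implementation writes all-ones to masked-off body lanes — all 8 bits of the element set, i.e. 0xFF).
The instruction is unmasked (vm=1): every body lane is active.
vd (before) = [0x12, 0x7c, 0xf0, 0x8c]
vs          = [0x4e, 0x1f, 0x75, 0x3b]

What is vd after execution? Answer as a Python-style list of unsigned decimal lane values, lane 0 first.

lanes per group: 128·1/4/8 = 4
vl = min(AVL, VLMAX) = min(2, 4) = 2
  i=0: sub(0x12,0x4e) → 196
  i=1: sub(0x7c,0x1f) → 93
  i=2: tail/ones → 255
  i=3: tail/ones → 255

vd = [196, 93, 255, 255]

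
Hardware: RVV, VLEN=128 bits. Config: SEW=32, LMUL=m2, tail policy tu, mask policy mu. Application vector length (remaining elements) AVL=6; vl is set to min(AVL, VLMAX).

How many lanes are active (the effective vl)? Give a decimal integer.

vl = 6

VLMAX = (128 × 2) / 32 = 8 lanes
AVL=6 ≤ VLMAX=8, so vl = 6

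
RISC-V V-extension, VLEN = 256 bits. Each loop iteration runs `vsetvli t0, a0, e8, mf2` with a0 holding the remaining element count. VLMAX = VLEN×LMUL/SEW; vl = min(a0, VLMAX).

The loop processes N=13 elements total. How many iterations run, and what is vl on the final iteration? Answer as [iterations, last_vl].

VLMAX = VLEN×LMUL/SEW = 256×1/2/8 = 16
N=13: ⌈13/16⌉ = 1 iters; last vl = 13 − 0×16 = 13

[iterations, last_vl] = [1, 13]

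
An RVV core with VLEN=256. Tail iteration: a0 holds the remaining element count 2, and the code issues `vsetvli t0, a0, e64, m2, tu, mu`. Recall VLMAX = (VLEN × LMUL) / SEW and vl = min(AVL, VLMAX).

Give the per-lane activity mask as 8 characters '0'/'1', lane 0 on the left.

VLMAX = (256 × 2) / 64 = 8 lanes
vl = min(AVL, VLMAX) = min(2, 8) = 2
bits (lane 0 leftmost): 11000000

predicate = 11000000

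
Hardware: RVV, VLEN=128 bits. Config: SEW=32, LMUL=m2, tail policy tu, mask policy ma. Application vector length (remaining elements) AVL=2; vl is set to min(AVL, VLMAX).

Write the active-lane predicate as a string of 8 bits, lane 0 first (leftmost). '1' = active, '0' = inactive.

VLMAX = VLEN×LMUL/SEW = 128×2/32 = 8
vl = min(AVL, VLMAX) = min(2, 8) = 2
bits (lane 0 leftmost): 11000000

predicate = 11000000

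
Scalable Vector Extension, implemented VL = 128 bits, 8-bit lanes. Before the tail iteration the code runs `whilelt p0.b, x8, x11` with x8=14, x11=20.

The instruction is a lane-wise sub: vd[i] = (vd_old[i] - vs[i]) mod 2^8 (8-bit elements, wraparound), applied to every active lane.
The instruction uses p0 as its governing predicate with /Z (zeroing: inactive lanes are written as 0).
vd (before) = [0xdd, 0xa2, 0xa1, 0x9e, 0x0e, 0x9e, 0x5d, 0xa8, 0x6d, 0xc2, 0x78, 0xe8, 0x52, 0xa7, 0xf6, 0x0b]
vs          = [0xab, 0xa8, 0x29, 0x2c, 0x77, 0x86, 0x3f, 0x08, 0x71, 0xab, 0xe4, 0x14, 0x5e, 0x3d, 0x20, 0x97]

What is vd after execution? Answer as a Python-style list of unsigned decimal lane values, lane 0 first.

vd = [50, 250, 120, 114, 151, 24, 0, 0, 0, 0, 0, 0, 0, 0, 0, 0]

128-bit reg / 8-bit elem → 16 lanes
p0[j] = (14+j < 20); true for j=0..5 → 6 lanes set
vd[0] sub(0xdd,0xab) -> 0x32
vd[1] sub(0xa2,0xa8) -> 0xfa
vd[2] sub(0xa1,0x29) -> 0x78
vd[3] sub(0x9e,0x2c) -> 0x72
vd[4] sub(0x0e,0x77) -> 0x97
vd[5] sub(0x9e,0x86) -> 0x18
vd[6] tail/zero -> 0x00
vd[7] tail/zero -> 0x00
vd[8] tail/zero -> 0x00
vd[9] tail/zero -> 0x00
vd[10] tail/zero -> 0x00
vd[11] tail/zero -> 0x00
vd[12] tail/zero -> 0x00
vd[13] tail/zero -> 0x00
vd[14] tail/zero -> 0x00
vd[15] tail/zero -> 0x00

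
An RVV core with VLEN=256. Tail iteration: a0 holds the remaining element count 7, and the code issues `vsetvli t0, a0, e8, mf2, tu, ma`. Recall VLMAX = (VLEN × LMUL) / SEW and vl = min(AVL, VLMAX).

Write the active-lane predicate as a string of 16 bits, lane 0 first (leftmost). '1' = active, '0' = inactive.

lanes per group: 256·1/2/8 = 16
vl = min(AVL, VLMAX) = min(7, 16) = 7
bits (lane 0 leftmost): 1111111000000000

predicate = 1111111000000000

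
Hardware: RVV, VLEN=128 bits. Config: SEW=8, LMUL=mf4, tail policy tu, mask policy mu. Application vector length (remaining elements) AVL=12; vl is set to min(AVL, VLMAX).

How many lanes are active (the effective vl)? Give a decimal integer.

vl = 4

VLMAX = (128 × 1/4) / 8 = 4 lanes
vl = min(AVL, VLMAX) = min(12, 4) = 4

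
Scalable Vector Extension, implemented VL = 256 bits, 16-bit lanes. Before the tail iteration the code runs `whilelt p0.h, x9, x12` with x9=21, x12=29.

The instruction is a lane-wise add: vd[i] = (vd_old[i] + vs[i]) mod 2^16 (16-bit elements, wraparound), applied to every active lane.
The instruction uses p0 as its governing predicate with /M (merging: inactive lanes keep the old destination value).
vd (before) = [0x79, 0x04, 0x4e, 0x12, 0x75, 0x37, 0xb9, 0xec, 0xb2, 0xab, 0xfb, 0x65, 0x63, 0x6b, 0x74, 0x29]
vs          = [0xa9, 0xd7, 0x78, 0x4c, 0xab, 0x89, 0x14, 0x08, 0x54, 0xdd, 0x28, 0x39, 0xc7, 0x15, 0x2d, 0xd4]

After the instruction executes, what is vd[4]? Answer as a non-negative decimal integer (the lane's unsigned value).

256-bit reg / 16-bit elem → 16 lanes
whilelt: lane j active iff 21+j < 29 → j < 8 → 8 active
[0] add(0x79,0xa9) = 0x122
[1] add(0x04,0xd7) = 0xdb
[2] add(0x4e,0x78) = 0xc6
[3] add(0x12,0x4c) = 0x5e
[4] add(0x75,0xab) = 0x120
[5] add(0x37,0x89) = 0xc0
[6] add(0xb9,0x14) = 0xcd
[7] add(0xec,0x08) = 0xf4
[8] tail/keep = 0xb2
[9] tail/keep = 0xab
[10] tail/keep = 0xfb
[11] tail/keep = 0x65
[12] tail/keep = 0x63
[13] tail/keep = 0x6b
[14] tail/keep = 0x74
[15] tail/keep = 0x29

vd[4] = 288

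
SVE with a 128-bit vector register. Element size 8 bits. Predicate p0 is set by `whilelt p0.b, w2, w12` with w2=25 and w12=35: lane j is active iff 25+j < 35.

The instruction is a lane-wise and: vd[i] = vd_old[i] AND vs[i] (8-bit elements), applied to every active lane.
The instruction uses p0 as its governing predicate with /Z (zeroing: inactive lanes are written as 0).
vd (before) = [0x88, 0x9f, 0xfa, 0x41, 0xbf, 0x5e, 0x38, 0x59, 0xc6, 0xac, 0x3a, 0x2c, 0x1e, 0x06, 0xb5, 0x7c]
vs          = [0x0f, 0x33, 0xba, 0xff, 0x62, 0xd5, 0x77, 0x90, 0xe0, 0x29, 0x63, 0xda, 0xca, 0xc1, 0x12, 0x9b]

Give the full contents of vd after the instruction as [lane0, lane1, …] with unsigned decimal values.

lane count: 128 div 8 = 16
whilelt: lane j active iff 25+j < 35 → j < 10 → 10 active
  i=0: and(0x88,0x0f) → 8
  i=1: and(0x9f,0x33) → 19
  i=2: and(0xfa,0xba) → 186
  i=3: and(0x41,0xff) → 65
  i=4: and(0xbf,0x62) → 34
  i=5: and(0x5e,0xd5) → 84
  i=6: and(0x38,0x77) → 48
  i=7: and(0x59,0x90) → 16
  i=8: and(0xc6,0xe0) → 192
  i=9: and(0xac,0x29) → 40
  i=10: tail/zero → 0
  i=11: tail/zero → 0
  i=12: tail/zero → 0
  i=13: tail/zero → 0
  i=14: tail/zero → 0
  i=15: tail/zero → 0

vd = [8, 19, 186, 65, 34, 84, 48, 16, 192, 40, 0, 0, 0, 0, 0, 0]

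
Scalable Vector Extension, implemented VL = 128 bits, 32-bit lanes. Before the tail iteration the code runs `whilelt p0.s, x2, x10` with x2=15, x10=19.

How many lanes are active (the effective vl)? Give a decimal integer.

vl = 4

register lanes = 128/32 = 4
whilelt: lane j active iff 15+j < 19 → j < 4 → 4 active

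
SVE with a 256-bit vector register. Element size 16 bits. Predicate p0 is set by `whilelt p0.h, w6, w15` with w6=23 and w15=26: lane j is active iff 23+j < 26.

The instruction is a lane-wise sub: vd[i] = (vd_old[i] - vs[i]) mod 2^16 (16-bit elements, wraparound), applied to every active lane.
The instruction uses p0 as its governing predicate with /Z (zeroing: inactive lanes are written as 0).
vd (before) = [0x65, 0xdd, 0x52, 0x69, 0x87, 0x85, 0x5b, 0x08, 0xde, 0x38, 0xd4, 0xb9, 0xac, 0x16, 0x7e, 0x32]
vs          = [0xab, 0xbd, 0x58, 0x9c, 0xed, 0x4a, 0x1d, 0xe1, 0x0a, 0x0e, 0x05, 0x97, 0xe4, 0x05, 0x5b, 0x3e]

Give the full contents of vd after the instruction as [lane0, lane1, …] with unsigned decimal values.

lane count: 256 div 16 = 16
whilelt: lane j active iff 23+j < 26 → j < 3 → 3 active
  i=0: sub(0x65,0xab) → 65466
  i=1: sub(0xdd,0xbd) → 32
  i=2: sub(0x52,0x58) → 65530
  i=3: tail/zero → 0
  i=4: tail/zero → 0
  i=5: tail/zero → 0
  i=6: tail/zero → 0
  i=7: tail/zero → 0
  i=8: tail/zero → 0
  i=9: tail/zero → 0
  i=10: tail/zero → 0
  i=11: tail/zero → 0
  i=12: tail/zero → 0
  i=13: tail/zero → 0
  i=14: tail/zero → 0
  i=15: tail/zero → 0

vd = [65466, 32, 65530, 0, 0, 0, 0, 0, 0, 0, 0, 0, 0, 0, 0, 0]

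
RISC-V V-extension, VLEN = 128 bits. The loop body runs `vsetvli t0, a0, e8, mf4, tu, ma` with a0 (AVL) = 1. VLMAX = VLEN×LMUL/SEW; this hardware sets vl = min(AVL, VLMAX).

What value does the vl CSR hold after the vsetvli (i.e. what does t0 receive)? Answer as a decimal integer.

VLMAX = (128 × 1/4) / 8 = 4 lanes
vl = min(AVL, VLMAX) = min(1, 4) = 1

vl = 1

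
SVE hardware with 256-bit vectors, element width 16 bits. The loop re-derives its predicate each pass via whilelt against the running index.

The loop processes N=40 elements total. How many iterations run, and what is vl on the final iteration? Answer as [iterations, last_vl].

[iterations, last_vl] = [3, 8]

256-bit reg / 16-bit elem → 16 lanes
iterations = ceil(40/16) = 3; final-pass vl = 8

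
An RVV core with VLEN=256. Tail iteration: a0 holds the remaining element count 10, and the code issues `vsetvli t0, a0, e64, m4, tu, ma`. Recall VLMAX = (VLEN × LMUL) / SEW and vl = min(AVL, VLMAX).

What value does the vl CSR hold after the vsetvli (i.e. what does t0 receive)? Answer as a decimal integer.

vl = 10

VLMAX = VLEN×LMUL/SEW = 256×4/64 = 16
vl ← min(10, 16) = 10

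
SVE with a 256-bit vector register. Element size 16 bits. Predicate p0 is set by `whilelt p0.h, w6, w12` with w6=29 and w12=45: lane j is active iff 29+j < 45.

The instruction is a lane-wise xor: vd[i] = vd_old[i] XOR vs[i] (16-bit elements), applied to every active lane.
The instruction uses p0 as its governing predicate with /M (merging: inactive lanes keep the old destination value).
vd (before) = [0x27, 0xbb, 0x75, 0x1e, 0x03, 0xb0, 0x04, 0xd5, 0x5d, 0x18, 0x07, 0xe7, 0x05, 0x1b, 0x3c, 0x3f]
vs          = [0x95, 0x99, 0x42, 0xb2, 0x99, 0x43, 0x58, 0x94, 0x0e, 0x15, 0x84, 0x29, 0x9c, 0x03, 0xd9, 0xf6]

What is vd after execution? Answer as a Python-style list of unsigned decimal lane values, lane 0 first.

256-bit reg / 16-bit elem → 16 lanes
whilelt: lane j active iff 29+j < 45 → j < 16 → 16 active
vd[0] xor(0x27,0x95) -> 0xb2
vd[1] xor(0xbb,0x99) -> 0x22
vd[2] xor(0x75,0x42) -> 0x37
vd[3] xor(0x1e,0xb2) -> 0xac
vd[4] xor(0x03,0x99) -> 0x9a
vd[5] xor(0xb0,0x43) -> 0xf3
vd[6] xor(0x04,0x58) -> 0x5c
vd[7] xor(0xd5,0x94) -> 0x41
vd[8] xor(0x5d,0x0e) -> 0x53
vd[9] xor(0x18,0x15) -> 0x0d
vd[10] xor(0x07,0x84) -> 0x83
vd[11] xor(0xe7,0x29) -> 0xce
vd[12] xor(0x05,0x9c) -> 0x99
vd[13] xor(0x1b,0x03) -> 0x18
vd[14] xor(0x3c,0xd9) -> 0xe5
vd[15] xor(0x3f,0xf6) -> 0xc9

vd = [178, 34, 55, 172, 154, 243, 92, 65, 83, 13, 131, 206, 153, 24, 229, 201]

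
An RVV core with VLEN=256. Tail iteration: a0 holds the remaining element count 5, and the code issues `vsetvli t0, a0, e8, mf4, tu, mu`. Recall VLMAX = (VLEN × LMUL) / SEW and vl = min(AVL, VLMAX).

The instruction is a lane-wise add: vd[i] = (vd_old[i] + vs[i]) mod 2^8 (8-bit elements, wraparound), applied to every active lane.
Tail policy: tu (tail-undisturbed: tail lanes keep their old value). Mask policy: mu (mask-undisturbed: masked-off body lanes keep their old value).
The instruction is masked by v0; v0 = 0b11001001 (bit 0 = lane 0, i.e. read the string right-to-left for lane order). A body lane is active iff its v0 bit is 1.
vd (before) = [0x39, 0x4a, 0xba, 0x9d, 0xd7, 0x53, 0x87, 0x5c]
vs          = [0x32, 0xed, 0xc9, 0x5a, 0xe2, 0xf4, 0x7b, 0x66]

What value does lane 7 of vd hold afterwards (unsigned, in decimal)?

vd[7] = 92

VLMAX = VLEN×LMUL/SEW = 256×1/4/8 = 8
vl = min(AVL, VLMAX) = min(5, 8) = 5
lane  0: add(0x39,0x32) ⇒ 0x6b
lane  1: mask-off/keep ⇒ 0x4a
lane  2: mask-off/keep ⇒ 0xba
lane  3: add(0x9d,0x5a) ⇒ 0xf7
lane  4: mask-off/keep ⇒ 0xd7
lane  5: tail/keep ⇒ 0x53
lane  6: tail/keep ⇒ 0x87
lane  7: tail/keep ⇒ 0x5c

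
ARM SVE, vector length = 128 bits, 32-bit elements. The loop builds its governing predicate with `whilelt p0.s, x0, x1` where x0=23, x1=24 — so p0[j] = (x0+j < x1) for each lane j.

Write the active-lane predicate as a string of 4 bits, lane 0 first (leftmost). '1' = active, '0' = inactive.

predicate = 1000

lane count: 128 div 32 = 4
whilelt: lane j active iff 23+j < 24 → j < 1 → 1 active
bits (lane 0 leftmost): 1000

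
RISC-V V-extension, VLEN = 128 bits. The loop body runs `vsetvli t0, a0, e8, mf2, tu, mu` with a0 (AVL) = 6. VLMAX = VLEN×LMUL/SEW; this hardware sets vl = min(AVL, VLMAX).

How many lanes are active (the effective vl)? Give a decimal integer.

lanes per group: 128·1/2/8 = 8
vl = min(AVL, VLMAX) = min(6, 8) = 6

vl = 6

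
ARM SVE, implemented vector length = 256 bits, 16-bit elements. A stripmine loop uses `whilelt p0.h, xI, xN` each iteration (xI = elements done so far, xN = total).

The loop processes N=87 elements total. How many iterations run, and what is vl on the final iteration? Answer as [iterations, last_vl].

256-bit reg / 16-bit elem → 16 lanes
N=87: ⌈87/16⌉ = 6 iters; last vl = 87 − 5×16 = 7

[iterations, last_vl] = [6, 7]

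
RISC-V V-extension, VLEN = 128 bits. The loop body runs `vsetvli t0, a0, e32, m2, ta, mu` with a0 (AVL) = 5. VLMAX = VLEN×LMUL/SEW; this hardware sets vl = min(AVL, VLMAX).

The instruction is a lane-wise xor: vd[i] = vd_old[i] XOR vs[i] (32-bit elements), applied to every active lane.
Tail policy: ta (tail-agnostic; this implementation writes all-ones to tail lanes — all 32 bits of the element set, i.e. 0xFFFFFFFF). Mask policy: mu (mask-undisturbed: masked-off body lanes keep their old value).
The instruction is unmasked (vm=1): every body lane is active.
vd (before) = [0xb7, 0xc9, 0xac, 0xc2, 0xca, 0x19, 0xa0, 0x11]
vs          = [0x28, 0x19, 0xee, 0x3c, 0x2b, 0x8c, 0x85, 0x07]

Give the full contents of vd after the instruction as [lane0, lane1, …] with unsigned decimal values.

lanes per group: 128·2/32 = 8
vl = min(AVL, VLMAX) = min(5, 8) = 5
[0] xor(0xb7,0x28) = 0x9f
[1] xor(0xc9,0x19) = 0xd0
[2] xor(0xac,0xee) = 0x42
[3] xor(0xc2,0x3c) = 0xfe
[4] xor(0xca,0x2b) = 0xe1
[5] tail/ones = 0xffffffff
[6] tail/ones = 0xffffffff
[7] tail/ones = 0xffffffff

vd = [159, 208, 66, 254, 225, 4294967295, 4294967295, 4294967295]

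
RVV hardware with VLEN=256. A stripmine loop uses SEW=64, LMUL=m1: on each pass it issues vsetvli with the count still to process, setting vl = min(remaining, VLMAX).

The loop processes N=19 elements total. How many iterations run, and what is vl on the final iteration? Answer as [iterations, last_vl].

VLMAX = VLEN×LMUL/SEW = 256×1/64 = 4
19 elements at 4/iter → 5 passes, remainder 3 on the last

[iterations, last_vl] = [5, 3]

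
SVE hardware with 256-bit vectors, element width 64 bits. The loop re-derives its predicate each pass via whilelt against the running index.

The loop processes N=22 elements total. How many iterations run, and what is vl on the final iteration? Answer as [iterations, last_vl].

256-bit reg / 64-bit elem → 4 lanes
N=22: ⌈22/4⌉ = 6 iters; last vl = 22 − 5×4 = 2

[iterations, last_vl] = [6, 2]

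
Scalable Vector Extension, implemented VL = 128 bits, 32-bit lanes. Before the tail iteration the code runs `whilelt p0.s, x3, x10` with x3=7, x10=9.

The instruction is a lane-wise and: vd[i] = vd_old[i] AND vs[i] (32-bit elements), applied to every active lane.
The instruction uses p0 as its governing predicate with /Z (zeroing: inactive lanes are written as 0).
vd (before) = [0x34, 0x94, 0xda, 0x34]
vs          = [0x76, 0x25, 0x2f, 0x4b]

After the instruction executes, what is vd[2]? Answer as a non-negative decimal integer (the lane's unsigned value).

register lanes = 128/32 = 4
active while 7+j < 9, i.e. j ∈ [0,2) capped at 4 ⇒ 2
lane  0: and(0x34,0x76) ⇒ 0x34
lane  1: and(0x94,0x25) ⇒ 0x04
lane  2: tail/zero ⇒ 0x00
lane  3: tail/zero ⇒ 0x00

vd[2] = 0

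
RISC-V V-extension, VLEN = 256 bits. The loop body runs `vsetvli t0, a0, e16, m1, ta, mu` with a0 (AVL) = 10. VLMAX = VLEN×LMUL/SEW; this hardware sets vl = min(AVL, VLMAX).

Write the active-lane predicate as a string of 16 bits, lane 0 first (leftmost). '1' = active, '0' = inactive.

VLMAX = VLEN×LMUL/SEW = 256×1/16 = 16
vl ← min(10, 16) = 10
bits (lane 0 leftmost): 1111111111000000

predicate = 1111111111000000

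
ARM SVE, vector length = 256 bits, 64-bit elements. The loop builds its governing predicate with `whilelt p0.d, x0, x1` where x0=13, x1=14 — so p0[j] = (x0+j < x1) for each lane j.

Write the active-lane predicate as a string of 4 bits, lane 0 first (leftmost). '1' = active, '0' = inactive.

predicate = 1000

256-bit reg / 64-bit elem → 4 lanes
active while 13+j < 14, i.e. j ∈ [0,1) capped at 4 ⇒ 1
bits (lane 0 leftmost): 1000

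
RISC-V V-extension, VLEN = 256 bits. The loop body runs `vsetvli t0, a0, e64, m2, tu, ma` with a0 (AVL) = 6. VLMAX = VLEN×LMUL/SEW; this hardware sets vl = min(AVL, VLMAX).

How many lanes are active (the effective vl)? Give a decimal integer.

lanes per group: 256·2/64 = 8
AVL=6 ≤ VLMAX=8, so vl = 6

vl = 6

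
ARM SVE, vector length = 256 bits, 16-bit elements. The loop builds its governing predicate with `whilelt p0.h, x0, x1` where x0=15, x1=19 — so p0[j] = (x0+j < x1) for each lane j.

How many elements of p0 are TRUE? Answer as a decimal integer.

lane count: 256 div 16 = 16
active while 15+j < 19, i.e. j ∈ [0,4) capped at 16 ⇒ 4

vl = 4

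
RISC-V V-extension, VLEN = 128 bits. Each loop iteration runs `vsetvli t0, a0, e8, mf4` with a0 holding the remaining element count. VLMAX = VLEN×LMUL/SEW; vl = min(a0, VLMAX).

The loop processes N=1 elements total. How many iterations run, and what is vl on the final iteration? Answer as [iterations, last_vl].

VLMAX = VLEN×LMUL/SEW = 128×1/4/8 = 4
iterations = ceil(1/4) = 1; final-pass vl = 1

[iterations, last_vl] = [1, 1]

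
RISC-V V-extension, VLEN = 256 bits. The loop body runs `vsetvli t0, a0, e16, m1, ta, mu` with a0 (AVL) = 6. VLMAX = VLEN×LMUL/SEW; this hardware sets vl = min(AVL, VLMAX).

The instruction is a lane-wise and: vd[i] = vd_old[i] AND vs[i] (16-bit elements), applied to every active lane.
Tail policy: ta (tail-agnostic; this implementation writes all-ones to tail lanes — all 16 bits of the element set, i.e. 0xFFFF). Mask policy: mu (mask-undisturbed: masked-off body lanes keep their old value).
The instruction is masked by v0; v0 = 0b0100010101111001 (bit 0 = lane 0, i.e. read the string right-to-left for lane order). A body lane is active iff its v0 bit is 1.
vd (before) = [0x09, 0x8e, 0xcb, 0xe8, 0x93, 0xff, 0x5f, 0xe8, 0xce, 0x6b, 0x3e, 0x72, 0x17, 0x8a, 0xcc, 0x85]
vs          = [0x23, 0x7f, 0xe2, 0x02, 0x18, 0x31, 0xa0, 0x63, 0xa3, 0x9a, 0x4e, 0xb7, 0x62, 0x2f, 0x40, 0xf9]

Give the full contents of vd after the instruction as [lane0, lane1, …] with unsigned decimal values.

VLMAX = VLEN×LMUL/SEW = 256×1/16 = 16
AVL=6 ≤ VLMAX=16, so vl = 6
lane  0: and(0x09,0x23) ⇒ 0x01
lane  1: mask-off/keep ⇒ 0x8e
lane  2: mask-off/keep ⇒ 0xcb
lane  3: and(0xe8,0x02) ⇒ 0x00
lane  4: and(0x93,0x18) ⇒ 0x10
lane  5: and(0xff,0x31) ⇒ 0x31
lane  6: tail/ones ⇒ 0xffff
lane  7: tail/ones ⇒ 0xffff
lane  8: tail/ones ⇒ 0xffff
lane  9: tail/ones ⇒ 0xffff
lane 10: tail/ones ⇒ 0xffff
lane 11: tail/ones ⇒ 0xffff
lane 12: tail/ones ⇒ 0xffff
lane 13: tail/ones ⇒ 0xffff
lane 14: tail/ones ⇒ 0xffff
lane 15: tail/ones ⇒ 0xffff

vd = [1, 142, 203, 0, 16, 49, 65535, 65535, 65535, 65535, 65535, 65535, 65535, 65535, 65535, 65535]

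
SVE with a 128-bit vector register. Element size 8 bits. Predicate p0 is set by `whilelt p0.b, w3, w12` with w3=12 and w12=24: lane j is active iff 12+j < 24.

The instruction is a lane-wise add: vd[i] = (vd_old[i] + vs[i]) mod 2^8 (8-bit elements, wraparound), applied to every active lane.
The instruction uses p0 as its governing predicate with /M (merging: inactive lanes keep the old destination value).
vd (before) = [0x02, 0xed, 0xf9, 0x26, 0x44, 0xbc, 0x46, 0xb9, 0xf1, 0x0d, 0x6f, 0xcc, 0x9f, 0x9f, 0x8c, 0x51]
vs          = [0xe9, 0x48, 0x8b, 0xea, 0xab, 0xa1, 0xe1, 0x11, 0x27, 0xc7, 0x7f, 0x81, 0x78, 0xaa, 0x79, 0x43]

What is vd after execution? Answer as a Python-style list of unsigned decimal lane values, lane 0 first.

register lanes = 128/8 = 16
whilelt: lane j active iff 12+j < 24 → j < 12 → 12 active
[0] add(0x02,0xe9) = 0xeb
[1] add(0xed,0x48) = 0x35
[2] add(0xf9,0x8b) = 0x84
[3] add(0x26,0xea) = 0x10
[4] add(0x44,0xab) = 0xef
[5] add(0xbc,0xa1) = 0x5d
[6] add(0x46,0xe1) = 0x27
[7] add(0xb9,0x11) = 0xca
[8] add(0xf1,0x27) = 0x18
[9] add(0x0d,0xc7) = 0xd4
[10] add(0x6f,0x7f) = 0xee
[11] add(0xcc,0x81) = 0x4d
[12] tail/keep = 0x9f
[13] tail/keep = 0x9f
[14] tail/keep = 0x8c
[15] tail/keep = 0x51

vd = [235, 53, 132, 16, 239, 93, 39, 202, 24, 212, 238, 77, 159, 159, 140, 81]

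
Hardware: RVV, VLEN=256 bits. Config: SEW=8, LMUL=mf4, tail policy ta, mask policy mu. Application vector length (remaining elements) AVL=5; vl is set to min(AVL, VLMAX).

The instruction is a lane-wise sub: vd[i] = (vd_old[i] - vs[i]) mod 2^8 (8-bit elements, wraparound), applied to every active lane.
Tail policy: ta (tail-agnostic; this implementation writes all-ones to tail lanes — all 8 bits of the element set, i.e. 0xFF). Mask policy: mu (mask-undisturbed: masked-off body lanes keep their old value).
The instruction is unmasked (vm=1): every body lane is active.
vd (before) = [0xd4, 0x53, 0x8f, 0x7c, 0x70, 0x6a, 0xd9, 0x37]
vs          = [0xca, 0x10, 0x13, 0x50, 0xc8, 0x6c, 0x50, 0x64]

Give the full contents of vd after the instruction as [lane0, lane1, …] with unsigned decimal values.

lanes per group: 256·1/4/8 = 8
vl ← min(5, 8) = 5
vd[0] sub(0xd4,0xca) -> 0x0a
vd[1] sub(0x53,0x10) -> 0x43
vd[2] sub(0x8f,0x13) -> 0x7c
vd[3] sub(0x7c,0x50) -> 0x2c
vd[4] sub(0x70,0xc8) -> 0xa8
vd[5] tail/ones -> 0xff
vd[6] tail/ones -> 0xff
vd[7] tail/ones -> 0xff

vd = [10, 67, 124, 44, 168, 255, 255, 255]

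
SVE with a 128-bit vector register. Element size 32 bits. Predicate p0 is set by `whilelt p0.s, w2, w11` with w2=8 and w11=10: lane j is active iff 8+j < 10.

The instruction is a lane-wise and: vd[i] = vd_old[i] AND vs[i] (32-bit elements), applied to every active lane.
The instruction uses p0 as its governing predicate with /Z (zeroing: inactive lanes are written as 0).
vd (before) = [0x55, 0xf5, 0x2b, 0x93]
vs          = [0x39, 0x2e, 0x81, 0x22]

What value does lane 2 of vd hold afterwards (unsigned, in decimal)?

vd[2] = 0

128-bit reg / 32-bit elem → 4 lanes
active while 8+j < 10, i.e. j ∈ [0,2) capped at 4 ⇒ 2
[0] and(0x55,0x39) = 0x11
[1] and(0xf5,0x2e) = 0x24
[2] tail/zero = 0x00
[3] tail/zero = 0x00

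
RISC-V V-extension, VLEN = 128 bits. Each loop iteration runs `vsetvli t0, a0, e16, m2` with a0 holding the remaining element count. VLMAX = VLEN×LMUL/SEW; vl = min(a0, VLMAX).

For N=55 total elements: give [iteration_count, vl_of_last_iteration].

lanes per group: 128·2/16 = 16
N=55: ⌈55/16⌉ = 4 iters; last vl = 55 − 3×16 = 7

[iterations, last_vl] = [4, 7]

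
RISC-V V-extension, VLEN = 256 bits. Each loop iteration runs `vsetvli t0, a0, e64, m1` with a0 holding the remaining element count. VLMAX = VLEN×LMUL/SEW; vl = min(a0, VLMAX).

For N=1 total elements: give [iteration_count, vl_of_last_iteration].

VLMAX = (256 × 1) / 64 = 4 lanes
iterations = ceil(1/4) = 1; final-pass vl = 1

[iterations, last_vl] = [1, 1]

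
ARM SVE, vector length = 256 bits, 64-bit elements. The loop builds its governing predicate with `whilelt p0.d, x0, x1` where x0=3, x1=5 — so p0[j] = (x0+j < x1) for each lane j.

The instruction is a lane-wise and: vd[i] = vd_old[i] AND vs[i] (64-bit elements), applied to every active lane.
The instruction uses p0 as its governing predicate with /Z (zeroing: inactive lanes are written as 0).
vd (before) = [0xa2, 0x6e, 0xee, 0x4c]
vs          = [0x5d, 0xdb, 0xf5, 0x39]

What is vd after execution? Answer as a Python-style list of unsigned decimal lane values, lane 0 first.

256-bit reg / 64-bit elem → 4 lanes
active while 3+j < 5, i.e. j ∈ [0,2) capped at 4 ⇒ 2
  i=0: and(0xa2,0x5d) → 0
  i=1: and(0x6e,0xdb) → 74
  i=2: tail/zero → 0
  i=3: tail/zero → 0

vd = [0, 74, 0, 0]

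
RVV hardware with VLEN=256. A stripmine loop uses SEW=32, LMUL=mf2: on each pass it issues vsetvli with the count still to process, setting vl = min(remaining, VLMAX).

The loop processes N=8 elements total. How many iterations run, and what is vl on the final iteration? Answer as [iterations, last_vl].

VLMAX = (256 × 1/2) / 32 = 4 lanes
iterations = ceil(8/4) = 2; final-pass vl = 4

[iterations, last_vl] = [2, 4]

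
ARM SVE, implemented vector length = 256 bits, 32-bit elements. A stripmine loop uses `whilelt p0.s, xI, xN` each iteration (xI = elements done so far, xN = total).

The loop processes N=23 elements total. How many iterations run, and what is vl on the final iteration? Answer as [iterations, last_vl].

[iterations, last_vl] = [3, 7]

256-bit reg / 32-bit elem → 8 lanes
N=23: ⌈23/8⌉ = 3 iters; last vl = 23 − 2×8 = 7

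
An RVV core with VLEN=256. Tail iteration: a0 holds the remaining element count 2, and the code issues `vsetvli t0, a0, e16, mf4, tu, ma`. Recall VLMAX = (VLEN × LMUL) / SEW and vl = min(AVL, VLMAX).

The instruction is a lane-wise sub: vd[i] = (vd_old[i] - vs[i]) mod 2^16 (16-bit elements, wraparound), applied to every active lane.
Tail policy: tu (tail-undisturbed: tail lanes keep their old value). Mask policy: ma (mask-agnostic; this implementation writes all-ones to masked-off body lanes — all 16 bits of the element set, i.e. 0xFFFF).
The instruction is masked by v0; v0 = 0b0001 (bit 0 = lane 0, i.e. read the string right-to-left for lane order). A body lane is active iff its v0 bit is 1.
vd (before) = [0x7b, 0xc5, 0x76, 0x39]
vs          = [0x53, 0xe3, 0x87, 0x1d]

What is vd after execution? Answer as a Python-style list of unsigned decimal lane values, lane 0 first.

VLMAX = (256 × 1/4) / 16 = 4 lanes
vl = min(AVL, VLMAX) = min(2, 4) = 2
  i=0: sub(0x7b,0x53) → 40
  i=1: mask-off/ones → 65535
  i=2: tail/keep → 118
  i=3: tail/keep → 57

vd = [40, 65535, 118, 57]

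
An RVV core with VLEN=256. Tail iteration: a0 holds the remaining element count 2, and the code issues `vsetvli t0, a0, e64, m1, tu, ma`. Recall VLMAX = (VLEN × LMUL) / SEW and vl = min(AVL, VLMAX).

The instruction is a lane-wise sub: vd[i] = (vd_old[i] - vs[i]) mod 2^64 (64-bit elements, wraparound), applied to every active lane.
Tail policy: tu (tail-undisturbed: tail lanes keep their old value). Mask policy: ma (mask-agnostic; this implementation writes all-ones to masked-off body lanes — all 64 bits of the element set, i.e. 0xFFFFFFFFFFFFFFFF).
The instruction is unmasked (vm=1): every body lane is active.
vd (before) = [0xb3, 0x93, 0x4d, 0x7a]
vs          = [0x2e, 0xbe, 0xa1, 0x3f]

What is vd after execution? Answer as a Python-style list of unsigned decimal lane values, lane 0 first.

VLMAX = VLEN×LMUL/SEW = 256×1/64 = 4
vl = min(AVL, VLMAX) = min(2, 4) = 2
lane  0: sub(0xb3,0x2e) ⇒ 0x85
lane  1: sub(0x93,0xbe) ⇒ 0xffffffffffffffd5
lane  2: tail/keep ⇒ 0x4d
lane  3: tail/keep ⇒ 0x7a

vd = [133, 18446744073709551573, 77, 122]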